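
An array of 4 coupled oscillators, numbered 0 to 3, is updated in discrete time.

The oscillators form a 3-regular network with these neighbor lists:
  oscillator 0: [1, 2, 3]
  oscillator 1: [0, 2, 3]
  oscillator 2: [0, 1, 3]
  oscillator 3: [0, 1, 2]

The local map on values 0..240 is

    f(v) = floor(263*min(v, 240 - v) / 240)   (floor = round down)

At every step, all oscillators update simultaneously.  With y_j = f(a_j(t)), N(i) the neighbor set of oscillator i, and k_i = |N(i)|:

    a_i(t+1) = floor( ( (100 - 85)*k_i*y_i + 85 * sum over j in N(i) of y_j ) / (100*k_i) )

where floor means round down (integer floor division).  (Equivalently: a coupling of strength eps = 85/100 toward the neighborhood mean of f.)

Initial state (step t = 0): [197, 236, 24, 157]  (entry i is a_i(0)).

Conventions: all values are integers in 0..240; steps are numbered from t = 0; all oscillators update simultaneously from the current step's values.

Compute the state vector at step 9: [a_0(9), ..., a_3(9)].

Answer: [78, 78, 78, 78]

Derivation:
t=0: [197, 236, 24, 157]
t=1: [41, 46, 43, 35]
t=2: [44, 44, 44, 45]
t=3: [48, 48, 48, 48]
t=4: [52, 52, 52, 52]
t=5: [56, 56, 56, 56]
t=6: [61, 61, 61, 61]
t=7: [66, 66, 66, 66]
t=8: [72, 72, 72, 72]
t=9: [78, 78, 78, 78]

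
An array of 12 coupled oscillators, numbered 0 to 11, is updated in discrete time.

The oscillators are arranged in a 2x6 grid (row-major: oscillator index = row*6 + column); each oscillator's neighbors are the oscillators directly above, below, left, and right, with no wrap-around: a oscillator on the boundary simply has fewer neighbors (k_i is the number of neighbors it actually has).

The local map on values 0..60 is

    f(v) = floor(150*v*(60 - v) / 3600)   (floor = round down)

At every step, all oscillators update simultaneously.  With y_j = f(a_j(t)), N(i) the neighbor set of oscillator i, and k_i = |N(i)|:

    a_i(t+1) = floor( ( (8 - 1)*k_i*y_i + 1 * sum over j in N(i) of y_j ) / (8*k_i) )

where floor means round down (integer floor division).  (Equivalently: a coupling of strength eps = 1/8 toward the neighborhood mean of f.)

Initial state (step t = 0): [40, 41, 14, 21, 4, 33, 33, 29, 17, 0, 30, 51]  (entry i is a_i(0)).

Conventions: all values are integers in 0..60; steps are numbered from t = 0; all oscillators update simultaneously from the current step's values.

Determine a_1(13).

Answer: a_1(13) = 36

Derivation:
t=0: [40, 41, 14, 21, 4, 33, 33, 29, 17, 0, 30, 51]
t=1: [33, 32, 26, 31, 12, 34, 36, 36, 28, 4, 33, 21]
t=2: [36, 36, 36, 35, 25, 35, 36, 36, 35, 12, 35, 34]
t=3: [36, 36, 36, 35, 36, 36, 36, 36, 35, 25, 35, 36]
t=4: [36, 36, 36, 36, 36, 36, 36, 36, 36, 36, 36, 36]
t=5: [36, 36, 36, 36, 36, 36, 36, 36, 36, 36, 36, 36]
t=6: [36, 36, 36, 36, 36, 36, 36, 36, 36, 36, 36, 36]
t=7: [36, 36, 36, 36, 36, 36, 36, 36, 36, 36, 36, 36]
t=8: [36, 36, 36, 36, 36, 36, 36, 36, 36, 36, 36, 36]
t=9: [36, 36, 36, 36, 36, 36, 36, 36, 36, 36, 36, 36]
t=10: [36, 36, 36, 36, 36, 36, 36, 36, 36, 36, 36, 36]
t=11: [36, 36, 36, 36, 36, 36, 36, 36, 36, 36, 36, 36]
t=12: [36, 36, 36, 36, 36, 36, 36, 36, 36, 36, 36, 36]
t=13: [36, 36, 36, 36, 36, 36, 36, 36, 36, 36, 36, 36]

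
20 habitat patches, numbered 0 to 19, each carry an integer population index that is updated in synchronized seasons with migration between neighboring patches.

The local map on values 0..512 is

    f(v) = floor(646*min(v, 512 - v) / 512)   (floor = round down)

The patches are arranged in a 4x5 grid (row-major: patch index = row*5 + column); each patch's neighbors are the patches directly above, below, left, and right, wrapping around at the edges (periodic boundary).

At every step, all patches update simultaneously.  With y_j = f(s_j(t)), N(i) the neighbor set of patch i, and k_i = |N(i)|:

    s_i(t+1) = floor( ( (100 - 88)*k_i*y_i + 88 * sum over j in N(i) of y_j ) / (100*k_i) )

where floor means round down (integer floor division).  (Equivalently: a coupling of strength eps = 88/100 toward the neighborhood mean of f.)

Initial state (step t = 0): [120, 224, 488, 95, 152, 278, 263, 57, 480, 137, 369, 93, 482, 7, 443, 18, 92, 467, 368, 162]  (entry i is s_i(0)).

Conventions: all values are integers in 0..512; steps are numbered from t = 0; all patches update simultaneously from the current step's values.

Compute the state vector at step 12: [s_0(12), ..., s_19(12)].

Simulating step by step:
t=0: [120, 224, 488, 95, 152, 278, 263, 57, 480, 137, 369, 93, 482, 7, 443, 18, 92, 467, 368, 162]
t=1: [191, 168, 119, 111, 165, 215, 205, 101, 86, 155, 136, 156, 59, 76, 134, 145, 118, 86, 106, 130]
t=2: [220, 200, 146, 148, 187, 222, 208, 145, 135, 189, 200, 166, 124, 117, 157, 180, 171, 124, 127, 171]
t=3: [251, 236, 192, 187, 229, 259, 234, 191, 186, 222, 231, 219, 171, 168, 211, 238, 211, 176, 174, 206]
t=4: [302, 281, 247, 244, 274, 298, 284, 245, 240, 277, 290, 267, 234, 230, 260, 285, 272, 233, 230, 267]
t=5: [284, 291, 301, 301, 294, 280, 293, 299, 300, 297, 293, 293, 299, 299, 296, 288, 295, 298, 298, 299]
t=6: [282, 275, 269, 269, 273, 279, 278, 269, 268, 275, 279, 273, 270, 269, 270, 276, 276, 269, 268, 273]
t=7: [296, 297, 304, 305, 299, 294, 299, 303, 304, 301, 298, 297, 304, 306, 300, 295, 300, 304, 305, 302]
t=8: [271, 267, 263, 262, 266, 269, 269, 263, 262, 267, 271, 267, 263, 262, 265, 268, 268, 262, 261, 266]
t=9: [307, 307, 313, 313, 309, 305, 309, 312, 313, 310, 307, 307, 313, 314, 309, 306, 309, 313, 314, 310]
t=10: [258, 255, 252, 251, 254, 257, 257, 252, 251, 255, 258, 255, 252, 251, 254, 256, 256, 251, 250, 254]
t=11: [321, 320, 317, 316, 319, 320, 320, 317, 317, 319, 321, 320, 317, 316, 319, 321, 320, 317, 316, 319]
t=12: [241, 242, 245, 245, 243, 241, 242, 245, 245, 243, 241, 242, 245, 245, 243, 241, 242, 245, 245, 243]

Answer: [241, 242, 245, 245, 243, 241, 242, 245, 245, 243, 241, 242, 245, 245, 243, 241, 242, 245, 245, 243]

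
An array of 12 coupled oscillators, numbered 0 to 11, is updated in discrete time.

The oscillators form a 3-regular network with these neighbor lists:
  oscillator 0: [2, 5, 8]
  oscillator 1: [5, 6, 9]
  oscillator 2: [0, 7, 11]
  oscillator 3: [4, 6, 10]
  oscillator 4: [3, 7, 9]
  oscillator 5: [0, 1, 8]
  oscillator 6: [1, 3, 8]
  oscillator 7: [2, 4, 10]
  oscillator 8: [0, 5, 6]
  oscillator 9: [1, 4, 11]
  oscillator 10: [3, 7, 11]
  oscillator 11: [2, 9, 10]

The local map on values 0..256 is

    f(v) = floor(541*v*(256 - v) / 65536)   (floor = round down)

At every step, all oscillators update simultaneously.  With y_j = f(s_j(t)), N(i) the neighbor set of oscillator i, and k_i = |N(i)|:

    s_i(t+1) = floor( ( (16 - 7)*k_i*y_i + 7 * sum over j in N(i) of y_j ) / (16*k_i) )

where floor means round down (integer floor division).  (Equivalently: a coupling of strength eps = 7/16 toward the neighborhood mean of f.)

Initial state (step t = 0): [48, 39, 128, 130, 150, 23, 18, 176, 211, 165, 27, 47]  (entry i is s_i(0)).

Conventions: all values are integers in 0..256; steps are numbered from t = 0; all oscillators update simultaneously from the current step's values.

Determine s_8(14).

Answer: s_8(14) = 134

Derivation:
t=0: [48, 39, 128, 130, 150, 23, 18, 176, 211, 165, 27, 47]
t=1: [83, 68, 116, 107, 128, 58, 60, 111, 67, 110, 77, 90]
t=2: [114, 106, 129, 124, 133, 100, 104, 129, 103, 127, 119, 124]
t=3: [132, 131, 134, 134, 135, 129, 130, 134, 130, 134, 134, 134]
t=4: [134, 134, 134, 134, 134, 135, 134, 134, 135, 134, 134, 134]
t=5: [134, 134, 134, 134, 134, 134, 134, 134, 134, 134, 134, 134]
t=6: [134, 134, 134, 134, 134, 134, 134, 134, 134, 134, 134, 134]
t=7: [134, 134, 134, 134, 134, 134, 134, 134, 134, 134, 134, 134]
t=8: [134, 134, 134, 134, 134, 134, 134, 134, 134, 134, 134, 134]
t=9: [134, 134, 134, 134, 134, 134, 134, 134, 134, 134, 134, 134]
t=10: [134, 134, 134, 134, 134, 134, 134, 134, 134, 134, 134, 134]
t=11: [134, 134, 134, 134, 134, 134, 134, 134, 134, 134, 134, 134]
t=12: [134, 134, 134, 134, 134, 134, 134, 134, 134, 134, 134, 134]
t=13: [134, 134, 134, 134, 134, 134, 134, 134, 134, 134, 134, 134]
t=14: [134, 134, 134, 134, 134, 134, 134, 134, 134, 134, 134, 134]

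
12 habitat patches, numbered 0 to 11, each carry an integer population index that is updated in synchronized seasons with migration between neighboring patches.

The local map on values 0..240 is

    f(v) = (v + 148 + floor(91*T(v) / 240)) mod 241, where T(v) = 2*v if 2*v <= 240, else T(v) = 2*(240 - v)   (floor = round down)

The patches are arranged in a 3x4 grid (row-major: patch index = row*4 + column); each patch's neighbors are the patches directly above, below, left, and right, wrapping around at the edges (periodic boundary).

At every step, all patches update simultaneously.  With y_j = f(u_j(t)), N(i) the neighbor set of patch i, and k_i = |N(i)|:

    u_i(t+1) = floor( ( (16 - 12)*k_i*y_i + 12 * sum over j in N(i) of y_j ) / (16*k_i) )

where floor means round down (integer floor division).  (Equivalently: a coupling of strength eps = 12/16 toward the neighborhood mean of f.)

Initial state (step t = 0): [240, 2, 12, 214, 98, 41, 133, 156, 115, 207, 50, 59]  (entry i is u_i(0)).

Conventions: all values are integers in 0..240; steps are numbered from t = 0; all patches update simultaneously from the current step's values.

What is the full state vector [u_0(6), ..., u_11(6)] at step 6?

Answer: [12, 31, 30, 11, 11, 29, 28, 10, 11, 29, 28, 10]

Derivation:
t=0: [240, 2, 12, 214, 98, 41, 133, 156, 115, 207, 50, 59]
t=1: [126, 164, 163, 119, 132, 146, 170, 97, 97, 168, 141, 116]
t=2: [112, 125, 125, 110, 104, 126, 117, 108, 108, 117, 123, 101]
t=3: [101, 114, 113, 100, 99, 110, 112, 96, 96, 112, 109, 97]
t=4: [85, 100, 99, 84, 82, 98, 96, 83, 83, 97, 97, 81]
t=5: [58, 75, 74, 58, 57, 73, 72, 55, 56, 73, 72, 56]
t=6: [12, 31, 30, 11, 11, 29, 28, 10, 11, 29, 28, 10]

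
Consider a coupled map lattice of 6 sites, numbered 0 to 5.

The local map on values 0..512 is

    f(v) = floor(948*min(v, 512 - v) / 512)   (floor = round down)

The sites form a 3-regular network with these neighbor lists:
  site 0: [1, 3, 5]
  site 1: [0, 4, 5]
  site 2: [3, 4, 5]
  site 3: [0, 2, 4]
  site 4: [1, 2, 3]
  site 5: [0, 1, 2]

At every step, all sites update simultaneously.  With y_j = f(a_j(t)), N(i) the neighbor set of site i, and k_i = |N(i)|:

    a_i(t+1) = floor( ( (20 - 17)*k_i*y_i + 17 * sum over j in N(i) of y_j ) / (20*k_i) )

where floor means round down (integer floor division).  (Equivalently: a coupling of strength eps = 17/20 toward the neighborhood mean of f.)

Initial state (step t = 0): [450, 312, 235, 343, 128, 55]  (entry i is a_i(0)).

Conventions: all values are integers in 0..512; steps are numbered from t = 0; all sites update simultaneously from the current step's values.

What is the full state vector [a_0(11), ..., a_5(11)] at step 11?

Simulating step by step:
t=0: [450, 312, 235, 343, 128, 55]
t=1: [238, 183, 249, 269, 352, 275]
t=2: [413, 383, 404, 406, 398, 416]
t=3: [200, 197, 195, 197, 211, 202]
t=4: [367, 375, 373, 372, 367, 366]
t=5: [261, 266, 264, 263, 258, 260]
t=6: [461, 464, 464, 463, 460, 460]
t=7: [91, 94, 93, 92, 89, 90]
t=8: [169, 167, 167, 168, 170, 170]
t=9: [311, 312, 312, 311, 310, 310]
t=10: [372, 372, 372, 372, 371, 371]
t=11: [259, 260, 260, 259, 259, 259]

Answer: [259, 260, 260, 259, 259, 259]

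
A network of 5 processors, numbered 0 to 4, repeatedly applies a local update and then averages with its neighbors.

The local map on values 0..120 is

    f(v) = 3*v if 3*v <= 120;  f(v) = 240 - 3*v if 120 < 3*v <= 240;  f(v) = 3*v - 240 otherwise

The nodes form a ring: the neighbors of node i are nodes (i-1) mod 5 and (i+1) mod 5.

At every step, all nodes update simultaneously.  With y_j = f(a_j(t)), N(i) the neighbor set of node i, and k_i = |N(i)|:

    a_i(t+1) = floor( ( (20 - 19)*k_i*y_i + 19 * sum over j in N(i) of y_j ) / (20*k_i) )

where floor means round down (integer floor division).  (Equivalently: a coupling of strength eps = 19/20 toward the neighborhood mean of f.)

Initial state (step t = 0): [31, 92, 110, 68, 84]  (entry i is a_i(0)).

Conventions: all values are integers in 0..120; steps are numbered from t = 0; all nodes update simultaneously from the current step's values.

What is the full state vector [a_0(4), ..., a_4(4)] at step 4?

Answer: [39, 82, 64, 72, 95]

Derivation:
t=0: [31, 92, 110, 68, 84]
t=1: [27, 88, 38, 50, 61]
t=2: [42, 93, 59, 85, 84]
t=3: [29, 86, 28, 36, 61]
t=4: [39, 82, 64, 72, 95]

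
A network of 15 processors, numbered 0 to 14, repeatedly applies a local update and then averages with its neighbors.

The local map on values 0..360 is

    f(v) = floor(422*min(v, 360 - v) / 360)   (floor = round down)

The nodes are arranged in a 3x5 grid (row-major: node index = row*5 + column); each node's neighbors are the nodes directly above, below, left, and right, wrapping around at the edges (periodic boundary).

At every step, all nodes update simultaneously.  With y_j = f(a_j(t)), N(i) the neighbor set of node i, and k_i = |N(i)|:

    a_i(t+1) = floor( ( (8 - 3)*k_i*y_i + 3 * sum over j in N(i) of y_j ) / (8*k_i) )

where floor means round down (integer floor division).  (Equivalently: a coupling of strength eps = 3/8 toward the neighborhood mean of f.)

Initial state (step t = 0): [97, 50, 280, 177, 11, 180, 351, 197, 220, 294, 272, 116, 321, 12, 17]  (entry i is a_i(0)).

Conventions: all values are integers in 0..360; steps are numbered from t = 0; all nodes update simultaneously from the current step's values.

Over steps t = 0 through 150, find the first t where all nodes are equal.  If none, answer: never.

Answer: 27
Key observation: Synchronization is absorbing here: once all nodes are equal they stay equal, and step 27 is the first all-equal step.

Derivation:
t=0: [97, 50, 280, 177, 11, 180, 351, 197, 220, 294, 272, 116, 321, 12, 17]  (not all equal)
t=1: [106, 69, 105, 155, 46, 160, 62, 148, 148, 86, 109, 104, 68, 49, 31]  (not all equal)
t=2: [119, 91, 124, 151, 74, 156, 97, 150, 156, 104, 123, 109, 93, 79, 54]  (not all equal)
t=3: [135, 115, 143, 157, 100, 162, 125, 160, 166, 123, 137, 123, 118, 107, 80]  (not all equal)
t=4: [155, 141, 164, 171, 127, 175, 152, 177, 181, 145, 154, 144, 144, 135, 109]  (not all equal)
t=5: [178, 170, 189, 191, 155, 194, 181, 199, 199, 170, 176, 169, 172, 164, 140]  (not all equal)
t=6: [203, 200, 198, 195, 185, 198, 203, 192, 190, 192, 200, 200, 198, 190, 175]  (not all equal)
t=7: [187, 186, 189, 194, 201, 188, 186, 193, 197, 197, 188, 186, 190, 198, 201]  (not all equal)
t=8: [200, 202, 199, 193, 188, 200, 202, 196, 191, 191, 199, 202, 198, 190, 188]  (not all equal)
t=9: [188, 185, 188, 195, 198, 187, 185, 191, 197, 197, 188, 185, 189, 197, 199]  (not all equal)
t=10: [200, 204, 200, 193, 190, 201, 204, 198, 191, 191, 200, 204, 199, 191, 189]  (not all equal)
t=11: [187, 182, 187, 195, 197, 186, 183, 188, 196, 197, 187, 183, 188, 196, 198]  (not all equal)
t=12: [201, 206, 201, 193, 192, 202, 206, 200, 192, 192, 201, 206, 200, 192, 190]  (not all equal)
t=13: [186, 181, 186, 194, 195, 185, 181, 187, 195, 195, 186, 181, 187, 195, 196]  (not all equal)
t=14: [202, 207, 202, 194, 193, 203, 207, 201, 193, 194, 202, 207, 201, 193, 193]  (not all equal)
t=15: [185, 180, 185, 193, 193, 184, 180, 186, 193, 193, 185, 180, 186, 194, 193]  (not all equal)
t=16: [204, 209, 204, 195, 195, 205, 209, 203, 195, 196, 204, 209, 203, 195, 195]  (not all equal)
t=17: [182, 177, 182, 191, 191, 181, 178, 184, 192, 191, 182, 178, 184, 192, 191]  (not all equal)
t=18: [207, 207, 206, 198, 198, 207, 207, 205, 197, 198, 207, 207, 205, 197, 198]  (not all equal)
t=19: [179, 179, 180, 188, 188, 179, 179, 181, 189, 188, 179, 179, 181, 189, 188]  (not all equal)
t=20: [208, 209, 209, 201, 201, 208, 209, 208, 201, 201, 208, 209, 208, 201, 201]  (not all equal)
t=21: [178, 177, 178, 185, 185, 178, 177, 178, 185, 185, 178, 177, 178, 185, 185]  (not all equal)
t=22: [207, 207, 207, 205, 205, 207, 207, 207, 205, 205, 207, 207, 207, 205, 205]  (not all equal)
t=23: [179, 179, 179, 180, 180, 179, 179, 179, 180, 180, 179, 179, 179, 180, 180]  (not all equal)
t=24: [209, 209, 209, 210, 210, 209, 209, 209, 210, 210, 209, 209, 209, 210, 210]  (not all equal)
t=25: [176, 177, 176, 175, 175, 176, 177, 176, 175, 175, 176, 177, 176, 175, 175]  (not all equal)
t=26: [206, 206, 206, 205, 205, 206, 206, 206, 205, 205, 206, 206, 206, 205, 205]  (not all equal)
t=27: [180, 180, 180, 180, 180, 180, 180, 180, 180, 180, 180, 180, 180, 180, 180]  (all equal)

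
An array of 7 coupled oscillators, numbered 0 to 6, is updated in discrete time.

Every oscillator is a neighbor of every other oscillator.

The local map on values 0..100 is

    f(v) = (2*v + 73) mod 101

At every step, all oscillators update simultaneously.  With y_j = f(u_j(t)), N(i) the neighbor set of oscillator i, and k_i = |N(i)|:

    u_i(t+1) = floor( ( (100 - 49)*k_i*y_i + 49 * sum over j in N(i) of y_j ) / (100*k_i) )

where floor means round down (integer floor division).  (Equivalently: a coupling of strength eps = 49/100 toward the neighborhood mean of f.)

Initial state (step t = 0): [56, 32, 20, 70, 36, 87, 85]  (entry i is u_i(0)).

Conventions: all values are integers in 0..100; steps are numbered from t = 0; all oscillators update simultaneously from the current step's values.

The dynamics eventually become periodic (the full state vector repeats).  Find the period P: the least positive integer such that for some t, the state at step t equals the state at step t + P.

Simulating step by step:
t=0: [56, 32, 20, 70, 36, 87, 85]
t=1: [58, 37, 27, 27, 41, 41, 39]
t=2: [65, 47, 39, 39, 51, 51, 49]
t=3: [31, 59, 52, 52, 63, 63, 61]
t=4: [60, 84, 78, 78, 88, 88, 86]
t=5: [65, 43, 37, 37, 46, 46, 44]
t=6: [28, 52, 47, 47, 55, 55, 53]
t=7: [51, 71, 67, 67, 74, 74, 72]
t=8: [43, 17, 14, 14, 20, 20, 18]
t=9: [32, 10, 7, 7, 12, 12, 11]
t=10: [63, 88, 85, 85, 89, 89, 89]
t=11: [72, 50, 48, 48, 51, 51, 51]
t=12: [42, 67, 65, 65, 68, 68, 68]
t=13: [30, 9, 7, 7, 9, 9, 9]
t=14: [60, 85, 83, 83, 85, 85, 85]
t=15: [66, 44, 42, 42, 44, 44, 44]
t=16: [30, 54, 52, 52, 54, 54, 54]
t=17: [54, 75, 73, 73, 75, 75, 75]
t=18: [50, 25, 23, 23, 25, 25, 25]
t=19: [46, 25, 23, 23, 25, 25, 25]
t=20: [42, 24, 23, 23, 24, 24, 24]
t=21: [38, 22, 21, 21, 22, 22, 22]
t=22: [31, 18, 17, 17, 18, 18, 18]
t=23: [20, 9, 8, 8, 9, 9, 9]
t=24: [50, 84, 83, 83, 84, 84, 84]
t=25: [55, 41, 40, 40, 41, 41, 41]
t=26: [67, 55, 55, 55, 55, 55, 55]
t=27: [42, 75, 75, 75, 75, 75, 75]
t=28: [38, 23, 23, 23, 23, 23, 23]
t=29: [33, 20, 20, 20, 20, 20, 20]
t=30: [25, 14, 14, 14, 14, 14, 14]
t=31: [11, 1, 1, 1, 1, 1, 1]
t=32: [85, 76, 76, 76, 76, 76, 76]
t=33: [32, 24, 24, 24, 24, 24, 24]
t=34: [28, 21, 21, 21, 21, 21, 21]
t=35: [21, 15, 15, 15, 15, 15, 15]
t=36: [8, 2, 2, 2, 2, 2, 2]
t=37: [83, 77, 77, 77, 77, 77, 77]
t=38: [31, 25, 25, 25, 25, 25, 25]
t=39: [28, 22, 22, 22, 22, 22, 22]
t=40: [22, 16, 16, 16, 16, 16, 16]
t=41: [10, 4, 4, 4, 4, 4, 4]
t=42: [87, 81, 81, 81, 81, 81, 81]
t=43: [39, 33, 33, 33, 33, 33, 33]
t=44: [44, 38, 38, 38, 38, 38, 38]
t=45: [54, 48, 48, 48, 48, 48, 48]
t=46: [74, 68, 68, 68, 68, 68, 68]
t=47: [13, 7, 7, 7, 7, 7, 7]
t=48: [93, 87, 87, 87, 87, 87, 87]
t=49: [51, 45, 45, 45, 45, 45, 45]
t=50: [68, 62, 62, 62, 62, 62, 62]
t=51: [50, 88, 88, 88, 88, 88, 88]
t=52: [59, 49, 49, 49, 49, 49, 49]
t=53: [80, 71, 71, 71, 71, 71, 71]
t=54: [22, 14, 14, 14, 14, 14, 14]
t=55: [8, 1, 1, 1, 1, 1, 1]
t=56: [82, 76, 76, 76, 76, 76, 76]
t=57: [29, 23, 23, 23, 23, 23, 23]
t=58: [24, 18, 18, 18, 18, 18, 18]
t=59: [14, 8, 8, 8, 8, 8, 8]
t=60: [43, 81, 81, 81, 81, 81, 81]
t=61: [45, 35, 35, 35, 35, 35, 35]
t=62: [52, 43, 43, 43, 43, 43, 43]
t=63: [67, 59, 59, 59, 59, 59, 59]
t=64: [46, 83, 83, 83, 83, 83, 83]
t=65: [50, 39, 39, 39, 39, 39, 39]
t=66: [61, 51, 51, 51, 51, 51, 51]
t=67: [84, 75, 75, 75, 75, 75, 75]
t=68: [30, 22, 22, 22, 22, 22, 22]
t=69: [24, 17, 17, 17, 17, 17, 17]
t=70: [13, 7, 7, 7, 7, 7, 7]

Answer: 23
Key observation: The state at step 47, [13, 7, 7, 7, 7, 7, 7], reappears at step 70 — and no state repeats earlier — so the cycle the system enters has period 23.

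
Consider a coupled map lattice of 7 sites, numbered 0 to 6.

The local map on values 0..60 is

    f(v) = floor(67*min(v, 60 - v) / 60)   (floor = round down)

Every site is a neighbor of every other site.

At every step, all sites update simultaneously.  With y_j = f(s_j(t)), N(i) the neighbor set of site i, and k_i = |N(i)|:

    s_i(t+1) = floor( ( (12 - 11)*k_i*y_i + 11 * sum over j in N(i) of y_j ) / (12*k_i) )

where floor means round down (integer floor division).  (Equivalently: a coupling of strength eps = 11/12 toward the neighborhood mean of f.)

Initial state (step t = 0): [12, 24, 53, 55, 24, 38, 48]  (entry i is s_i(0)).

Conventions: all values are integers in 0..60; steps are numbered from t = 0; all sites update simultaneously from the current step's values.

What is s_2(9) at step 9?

Answer: s_2(9) = 29

Derivation:
t=0: [12, 24, 53, 55, 24, 38, 48]
t=1: [16, 15, 16, 17, 15, 15, 16]
t=2: [16, 16, 16, 16, 16, 16, 16]
t=3: [17, 17, 17, 17, 17, 17, 17]
t=4: [18, 18, 18, 18, 18, 18, 18]
t=5: [20, 20, 20, 20, 20, 20, 20]
t=6: [22, 22, 22, 22, 22, 22, 22]
t=7: [24, 24, 24, 24, 24, 24, 24]
t=8: [26, 26, 26, 26, 26, 26, 26]
t=9: [29, 29, 29, 29, 29, 29, 29]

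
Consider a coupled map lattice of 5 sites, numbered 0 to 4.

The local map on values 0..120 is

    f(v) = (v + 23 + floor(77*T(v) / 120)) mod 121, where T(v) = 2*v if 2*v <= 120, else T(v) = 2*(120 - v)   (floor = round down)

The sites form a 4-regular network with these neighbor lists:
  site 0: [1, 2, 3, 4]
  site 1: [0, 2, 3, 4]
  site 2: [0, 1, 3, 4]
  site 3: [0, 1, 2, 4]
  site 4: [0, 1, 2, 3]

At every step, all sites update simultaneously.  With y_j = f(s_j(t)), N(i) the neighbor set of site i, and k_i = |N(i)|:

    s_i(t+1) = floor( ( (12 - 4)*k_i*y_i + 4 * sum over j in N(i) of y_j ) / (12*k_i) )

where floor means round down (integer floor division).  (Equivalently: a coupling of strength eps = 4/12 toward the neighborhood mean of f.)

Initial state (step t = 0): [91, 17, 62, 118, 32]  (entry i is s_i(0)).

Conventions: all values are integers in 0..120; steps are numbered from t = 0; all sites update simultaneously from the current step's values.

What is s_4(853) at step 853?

Answer: s_4(853) = 30
Key observation: The state at step 17, [30, 30, 30, 30, 30], reappears at step 19: the system is in a cycle of period 2 from step 17 on.  Therefore the state at step 853 equals the state at step 17 + ((853 - 17) mod 2) = 17, which is [30, 30, 30, 30, 30].

Derivation:
t=0: [91, 17, 62, 118, 32]
t=1: [38, 56, 42, 33, 76]
t=2: [95, 49, 101, 89, 52]
t=3: [26, 17, 25, 27, 21]
t=4: [79, 67, 78, 80, 72]
t=5: [33, 35, 33, 33, 34]
t=6: [98, 100, 98, 98, 99]
t=7: [27, 27, 27, 27, 27]
t=8: [84, 84, 84, 84, 84]
t=9: [32, 32, 32, 32, 32]
t=10: [96, 96, 96, 96, 96]
t=11: [28, 28, 28, 28, 28]
t=12: [86, 86, 86, 86, 86]
t=13: [31, 31, 31, 31, 31]
t=14: [93, 93, 93, 93, 93]
t=15: [29, 29, 29, 29, 29]
t=16: [89, 89, 89, 89, 89]
t=17: [30, 30, 30, 30, 30]
t=18: [91, 91, 91, 91, 91]
t=19: [30, 30, 30, 30, 30]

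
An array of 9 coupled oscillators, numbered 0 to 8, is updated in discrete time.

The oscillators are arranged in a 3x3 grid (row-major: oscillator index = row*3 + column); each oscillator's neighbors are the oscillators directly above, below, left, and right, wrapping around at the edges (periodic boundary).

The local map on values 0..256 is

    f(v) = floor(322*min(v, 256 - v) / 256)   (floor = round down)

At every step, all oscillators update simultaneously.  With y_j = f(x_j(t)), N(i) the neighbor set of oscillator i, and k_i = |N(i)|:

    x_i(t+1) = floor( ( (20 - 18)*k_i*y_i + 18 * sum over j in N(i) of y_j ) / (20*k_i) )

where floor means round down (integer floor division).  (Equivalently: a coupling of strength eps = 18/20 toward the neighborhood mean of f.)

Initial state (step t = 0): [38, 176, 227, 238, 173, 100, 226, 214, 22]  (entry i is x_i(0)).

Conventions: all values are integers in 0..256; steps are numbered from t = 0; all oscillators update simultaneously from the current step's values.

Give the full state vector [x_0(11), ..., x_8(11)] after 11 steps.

Simulating step by step:
t=0: [38, 176, 227, 238, 173, 100, 226, 214, 22]
t=1: [48, 63, 70, 72, 77, 55, 37, 65, 58]
t=2: [74, 81, 71, 69, 81, 84, 72, 74, 71]
t=3: [91, 94, 96, 96, 96, 92, 90, 95, 93]
t=4: [117, 118, 116, 115, 118, 118, 116, 116, 116]
t=5: [145, 146, 146, 146, 146, 145, 145, 146, 145]
t=6: [138, 138, 138, 138, 138, 138, 138, 138, 138]
t=7: [148, 148, 148, 148, 148, 148, 148, 148, 148]
t=8: [135, 135, 135, 135, 135, 135, 135, 135, 135]
t=9: [152, 152, 152, 152, 152, 152, 152, 152, 152]
t=10: [130, 130, 130, 130, 130, 130, 130, 130, 130]
t=11: [158, 158, 158, 158, 158, 158, 158, 158, 158]

Answer: [158, 158, 158, 158, 158, 158, 158, 158, 158]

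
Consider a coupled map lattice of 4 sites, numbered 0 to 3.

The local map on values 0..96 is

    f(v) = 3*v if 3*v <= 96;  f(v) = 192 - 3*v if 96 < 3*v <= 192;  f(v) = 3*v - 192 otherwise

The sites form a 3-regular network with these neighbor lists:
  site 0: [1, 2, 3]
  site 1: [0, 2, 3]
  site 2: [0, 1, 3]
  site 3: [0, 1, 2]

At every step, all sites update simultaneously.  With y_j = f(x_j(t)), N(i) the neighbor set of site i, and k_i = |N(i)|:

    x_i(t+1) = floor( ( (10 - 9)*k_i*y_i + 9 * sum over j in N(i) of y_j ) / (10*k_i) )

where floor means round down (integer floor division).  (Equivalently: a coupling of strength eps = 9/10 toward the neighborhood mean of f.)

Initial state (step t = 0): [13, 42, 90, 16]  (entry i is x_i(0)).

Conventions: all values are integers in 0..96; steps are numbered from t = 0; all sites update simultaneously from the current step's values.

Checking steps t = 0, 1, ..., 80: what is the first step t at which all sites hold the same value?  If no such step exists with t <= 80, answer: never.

Answer: 6
Key observation: Synchronization is absorbing here: once all sites are equal they stay equal, and step 6 is the first all-equal step.

Derivation:
t=0: [13, 42, 90, 16]  (not all equal)
t=1: [61, 56, 53, 59]  (not all equal)
t=2: [22, 19, 17, 21]  (not all equal)
t=3: [57, 59, 60, 58]  (not all equal)
t=4: [15, 16, 17, 16]  (not all equal)
t=5: [48, 48, 47, 48]  (not all equal)
t=6: [48, 48, 48, 48]  (all equal)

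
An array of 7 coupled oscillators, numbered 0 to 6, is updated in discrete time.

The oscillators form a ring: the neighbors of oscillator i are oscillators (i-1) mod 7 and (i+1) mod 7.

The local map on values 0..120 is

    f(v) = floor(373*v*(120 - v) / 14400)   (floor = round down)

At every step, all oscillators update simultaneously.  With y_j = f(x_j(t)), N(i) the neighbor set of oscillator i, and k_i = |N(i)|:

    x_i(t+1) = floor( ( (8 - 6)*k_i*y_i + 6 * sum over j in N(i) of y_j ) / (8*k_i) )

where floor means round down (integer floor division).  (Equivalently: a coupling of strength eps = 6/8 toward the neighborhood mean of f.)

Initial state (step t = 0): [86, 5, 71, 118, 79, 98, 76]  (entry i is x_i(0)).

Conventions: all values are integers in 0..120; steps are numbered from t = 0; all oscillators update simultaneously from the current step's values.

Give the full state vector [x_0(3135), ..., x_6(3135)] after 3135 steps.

Answer: [68, 68, 68, 68, 68, 68, 68]
Key observation: The state at step 14, [91, 91, 91, 91, 91, 91, 91], reappears at step 16: the system is in a cycle of period 2 from step 14 on.  Therefore the state at step 3135 equals the state at step 14 + ((3135 - 14) mod 2) = 15, which is [68, 68, 68, 68, 68, 68, 68].

Derivation:
t=0: [86, 5, 71, 118, 79, 98, 76]
t=1: [56, 65, 30, 66, 43, 77, 70]
t=2: [91, 83, 86, 80, 87, 86, 88]
t=3: [73, 73, 79, 76, 77, 73, 71]
t=4: [88, 86, 86, 84, 86, 87, 88]
t=5: [73, 73, 76, 75, 75, 73, 72]
t=6: [88, 87, 87, 86, 87, 88, 88]
t=7: [72, 73, 74, 74, 73, 72, 72]
t=8: [88, 88, 88, 88, 88, 88, 89]
t=9: [71, 72, 72, 72, 72, 71, 71]
t=10: [89, 89, 89, 89, 89, 89, 90]
t=11: [70, 71, 71, 71, 71, 70, 70]
t=12: [90, 90, 90, 90, 90, 90, 90]
t=13: [69, 69, 69, 69, 69, 69, 69]
t=14: [91, 91, 91, 91, 91, 91, 91]
t=15: [68, 68, 68, 68, 68, 68, 68]
t=16: [91, 91, 91, 91, 91, 91, 91]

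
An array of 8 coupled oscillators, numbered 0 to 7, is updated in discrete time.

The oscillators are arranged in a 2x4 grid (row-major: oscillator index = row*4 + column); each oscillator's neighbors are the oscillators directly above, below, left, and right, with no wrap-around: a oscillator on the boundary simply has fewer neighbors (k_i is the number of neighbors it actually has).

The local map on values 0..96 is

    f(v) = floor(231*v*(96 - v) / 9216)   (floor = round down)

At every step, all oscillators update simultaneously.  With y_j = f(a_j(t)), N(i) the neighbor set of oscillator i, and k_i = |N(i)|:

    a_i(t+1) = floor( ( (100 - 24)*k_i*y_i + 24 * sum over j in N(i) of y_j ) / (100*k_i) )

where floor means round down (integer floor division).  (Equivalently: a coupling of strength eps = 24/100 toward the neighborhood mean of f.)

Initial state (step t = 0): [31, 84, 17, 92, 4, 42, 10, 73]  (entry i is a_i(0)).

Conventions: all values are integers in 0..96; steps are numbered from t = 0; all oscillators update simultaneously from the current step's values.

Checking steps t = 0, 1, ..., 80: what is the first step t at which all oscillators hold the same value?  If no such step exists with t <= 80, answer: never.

Answer: 5
Key observation: Synchronization is absorbing here: once all oscillators are equal they stay equal, and step 5 is the first all-equal step.

Derivation:
t=0: [31, 84, 17, 92, 4, 42, 10, 73]  (not all equal)
t=1: [42, 30, 29, 15, 19, 46, 26, 35]  (not all equal)
t=2: [52, 50, 46, 34, 40, 53, 46, 49]  (not all equal)
t=3: [56, 57, 56, 53, 56, 56, 57, 56]  (not all equal)
t=4: [55, 55, 55, 56, 56, 55, 55, 56]  (not all equal)
t=5: [56, 56, 56, 56, 56, 56, 56, 56]  (all equal)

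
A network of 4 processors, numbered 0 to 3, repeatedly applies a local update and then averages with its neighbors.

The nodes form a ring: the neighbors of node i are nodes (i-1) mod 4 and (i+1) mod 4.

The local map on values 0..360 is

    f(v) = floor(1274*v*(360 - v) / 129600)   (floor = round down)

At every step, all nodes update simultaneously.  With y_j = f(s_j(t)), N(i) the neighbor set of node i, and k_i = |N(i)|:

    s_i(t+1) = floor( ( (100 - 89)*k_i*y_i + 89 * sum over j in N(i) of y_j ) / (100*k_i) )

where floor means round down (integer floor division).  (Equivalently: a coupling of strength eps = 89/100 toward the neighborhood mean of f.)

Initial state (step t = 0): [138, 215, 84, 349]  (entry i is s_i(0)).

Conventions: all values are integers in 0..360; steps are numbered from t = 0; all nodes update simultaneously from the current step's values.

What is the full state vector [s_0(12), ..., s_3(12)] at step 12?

Answer: [296, 297, 296, 297]

Derivation:
t=0: [138, 215, 84, 349]
t=1: [185, 268, 177, 239]
t=2: [269, 309, 269, 314]
t=3: [157, 230, 157, 229]
t=4: [295, 310, 295, 310]
t=5: [155, 184, 155, 184]
t=6: [317, 312, 317, 312]
t=7: [145, 134, 145, 134]
t=8: [297, 305, 297, 305]
t=9: [166, 180, 166, 180]
t=10: [317, 316, 317, 316]
t=11: [135, 133, 135, 133]
t=12: [296, 297, 296, 297]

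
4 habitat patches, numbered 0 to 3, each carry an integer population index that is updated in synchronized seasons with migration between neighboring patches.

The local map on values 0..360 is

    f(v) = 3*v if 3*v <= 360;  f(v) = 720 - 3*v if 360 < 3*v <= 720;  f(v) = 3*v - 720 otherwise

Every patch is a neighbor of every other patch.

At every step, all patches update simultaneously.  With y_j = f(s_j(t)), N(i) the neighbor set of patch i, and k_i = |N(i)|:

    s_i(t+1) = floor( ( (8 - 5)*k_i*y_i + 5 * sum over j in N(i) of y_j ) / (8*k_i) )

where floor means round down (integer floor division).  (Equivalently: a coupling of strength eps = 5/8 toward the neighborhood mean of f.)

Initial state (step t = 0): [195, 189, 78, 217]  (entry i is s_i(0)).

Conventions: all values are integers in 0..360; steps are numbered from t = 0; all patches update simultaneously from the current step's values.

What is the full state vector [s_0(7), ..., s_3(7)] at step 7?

Simulating step by step:
t=0: [195, 189, 78, 217]
t=1: [145, 148, 162, 134]
t=2: [279, 277, 270, 284]
t=3: [113, 112, 108, 115]
t=4: [336, 336, 334, 337]
t=5: [287, 287, 286, 287]
t=6: [140, 140, 139, 140]
t=7: [300, 300, 301, 300]

Answer: [300, 300, 301, 300]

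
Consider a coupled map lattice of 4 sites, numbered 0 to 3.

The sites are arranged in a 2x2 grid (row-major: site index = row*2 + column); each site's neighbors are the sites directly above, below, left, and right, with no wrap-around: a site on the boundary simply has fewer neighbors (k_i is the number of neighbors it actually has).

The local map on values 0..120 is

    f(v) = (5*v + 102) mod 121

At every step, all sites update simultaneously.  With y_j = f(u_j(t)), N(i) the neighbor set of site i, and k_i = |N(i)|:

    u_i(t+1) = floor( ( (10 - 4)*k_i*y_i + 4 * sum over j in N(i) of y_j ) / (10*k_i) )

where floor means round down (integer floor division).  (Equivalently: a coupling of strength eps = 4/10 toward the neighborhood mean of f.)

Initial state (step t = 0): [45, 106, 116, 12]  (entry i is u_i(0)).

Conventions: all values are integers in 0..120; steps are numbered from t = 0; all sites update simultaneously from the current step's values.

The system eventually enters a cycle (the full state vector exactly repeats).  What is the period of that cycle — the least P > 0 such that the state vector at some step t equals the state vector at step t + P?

Simulating step by step:
t=0: [45, 106, 116, 12]
t=1: [71, 41, 71, 45]
t=2: [88, 74, 92, 82]
t=3: [72, 82, 64, 54]
t=4: [76, 38, 57, 22]
t=5: [86, 72, 56, 69]
t=6: [52, 85, 37, 74]
t=7: [89, 71, 72, 83]
t=8: [76, 75, 78, 58]
t=9: [95, 98, 34, 41]
t=10: [83, 96, 49, 66]
t=11: [60, 79, 83, 82]
t=12: [32, 21, 33, 26]
t=13: [34, 77, 41, 88]
t=14: [31, 19, 56, 48]
t=15: [28, 68, 34, 79]
t=16: [21, 50, 20, 29]
t=17: [89, 84, 66, 41]
t=18: [59, 48, 67, 60]
t=19: [55, 74, 59, 58]
t=20: [37, 74, 29, 46]
t=21: [49, 92, 30, 76]
t=22: [80, 91, 50, 89]
t=23: [47, 60, 82, 74]
t=24: [70, 64, 57, 78]
t=25: [70, 54, 33, 21]
t=26: [60, 40, 50, 58]
t=27: [57, 49, 79, 51]
t=28: [38, 90, 35, 92]
t=29: [50, 66, 46, 67]
t=30: [97, 78, 90, 76]
t=31: [77, 49, 85, 86]
t=32: [31, 73, 36, 58]
t=33: [37, 71, 32, 46]
t=34: [49, 83, 39, 76]
t=35: [80, 64, 77, 89]
t=36: [23, 51, 18, 50]
t=37: [94, 110, 83, 103]
t=38: [68, 48, 39, 23]
t=39: [78, 95, 68, 88]
t=40: [39, 69, 60, 69]
t=41: [57, 78, 51, 75]
t=42: [39, 32, 96, 93]
t=43: [56, 39, 86, 73]
t=44: [32, 57, 53, 83]
t=45: [17, 25, 13, 25]
t=46: [70, 98, 62, 94]
t=47: [84, 100, 64, 84]
t=48: [58, 86, 50, 58]
t=49: [49, 40, 77, 49]
t=50: [75, 78, 43, 75]
t=51: [85, 50, 90, 85]
t=52: [61, 83, 58, 61]
t=53: [38, 37, 35, 38]
t=54: [46, 47, 41, 46]
t=55: [86, 93, 75, 86]
t=56: [68, 69, 87, 68]
t=57: [74, 82, 63, 74]
t=58: [81, 60, 76, 81]
t=59: [45, 32, 80, 45]
t=60: [58, 46, 44, 58]
t=61: [51, 65, 59, 51]
t=62: [88, 84, 66, 88]
t=63: [56, 46, 64, 56]
t=64: [41, 61, 43, 41]
t=65: [62, 52, 71, 62]
t=66: [72, 91, 76, 72]
t=67: [97, 83, 111, 97]
t=68: [78, 61, 72, 78]
t=69: [33, 29, 62, 33]
t=70: [25, 13, 39, 25]
t=71: [83, 70, 75, 83]
t=72: [60, 66, 81, 60]
t=73: [41, 57, 29, 41]
t=74: [44, 40, 29, 44]
t=75: [61, 68, 35, 61]
t=76: [49, 65, 38, 49]
t=77: [85, 80, 72, 85]
t=78: [49, 28, 76, 49]
t=79: [86, 42, 113, 86]
t=80: [55, 61, 56, 55]
t=81: [21, 32, 17, 21]
t=82: [68, 46, 74, 68]
t=83: [87, 85, 97, 87]
t=84: [61, 47, 83, 61]
t=85: [52, 74, 37, 52]
t=86: [102, 113, 75, 102]
t=87: [39, 40, 71, 39]
t=88: [63, 58, 78, 63]
t=89: [39, 39, 26, 39]
t=90: [66, 55, 88, 66]
t=91: [55, 36, 62, 55]
t=92: [26, 29, 35, 26]
t=93: [74, 47, 65, 74]
t=94: [97, 100, 82, 97]
t=95: [91, 112, 58, 91]
t=96: [61, 63, 46, 61]
t=97: [55, 50, 71, 55]
t=98: [49, 71, 62, 49]
t=99: [91, 98, 71, 91]
t=100: [84, 94, 85, 84]
t=101: [49, 68, 41, 49]
t=102: [91, 89, 81, 91]
t=103: [61, 67, 43, 61]
t=104: [56, 62, 62, 56]
t=105: [31, 37, 37, 31]
t=106: [27, 33, 33, 27]
t=107: [79, 61, 61, 79]
t=108: [25, 31, 31, 25]
t=109: [69, 51, 51, 69]
t=110: [96, 102, 102, 96]
t=111: [61, 43, 43, 61]
t=112: [56, 62, 62, 56]

Answer: 8
Key observation: The state at step 104, [56, 62, 62, 56], reappears at step 112 — and no state repeats earlier — so the cycle the system enters has period 8.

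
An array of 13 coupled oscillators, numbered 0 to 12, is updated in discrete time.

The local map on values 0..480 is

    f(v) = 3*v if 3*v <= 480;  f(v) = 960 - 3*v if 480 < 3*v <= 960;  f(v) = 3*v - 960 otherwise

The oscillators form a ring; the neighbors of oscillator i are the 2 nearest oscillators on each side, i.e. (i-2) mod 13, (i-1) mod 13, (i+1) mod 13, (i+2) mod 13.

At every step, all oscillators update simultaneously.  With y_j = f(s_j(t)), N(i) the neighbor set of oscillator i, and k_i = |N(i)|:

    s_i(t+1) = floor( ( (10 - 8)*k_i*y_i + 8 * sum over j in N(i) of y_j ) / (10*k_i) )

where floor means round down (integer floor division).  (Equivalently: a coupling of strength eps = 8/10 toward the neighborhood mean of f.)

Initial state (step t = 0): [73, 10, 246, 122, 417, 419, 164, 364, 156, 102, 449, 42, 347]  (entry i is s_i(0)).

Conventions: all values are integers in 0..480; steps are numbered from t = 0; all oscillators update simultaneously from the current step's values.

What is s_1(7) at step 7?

Simulating step by step:
t=0: [73, 10, 246, 122, 417, 419, 164, 364, 156, 102, 449, 42, 347]
t=1: [135, 183, 225, 241, 328, 310, 331, 334, 352, 283, 273, 223, 168]
t=2: [369, 358, 272, 197, 121, 73, 45, 62, 84, 136, 219, 280, 340]
t=3: [117, 166, 227, 241, 246, 254, 231, 240, 256, 253, 228, 207, 148]
t=4: [375, 354, 310, 279, 240, 232, 223, 219, 235, 249, 290, 322, 374]
t=5: [93, 116, 132, 151, 189, 244, 270, 265, 230, 173, 145, 127, 105]
t=6: [343, 358, 373, 363, 324, 277, 241, 250, 292, 338, 368, 370, 351]
t=7: [117, 112, 96, 108, 133, 143, 134, 142, 145, 128, 105, 102, 114]

Answer: s_1(7) = 112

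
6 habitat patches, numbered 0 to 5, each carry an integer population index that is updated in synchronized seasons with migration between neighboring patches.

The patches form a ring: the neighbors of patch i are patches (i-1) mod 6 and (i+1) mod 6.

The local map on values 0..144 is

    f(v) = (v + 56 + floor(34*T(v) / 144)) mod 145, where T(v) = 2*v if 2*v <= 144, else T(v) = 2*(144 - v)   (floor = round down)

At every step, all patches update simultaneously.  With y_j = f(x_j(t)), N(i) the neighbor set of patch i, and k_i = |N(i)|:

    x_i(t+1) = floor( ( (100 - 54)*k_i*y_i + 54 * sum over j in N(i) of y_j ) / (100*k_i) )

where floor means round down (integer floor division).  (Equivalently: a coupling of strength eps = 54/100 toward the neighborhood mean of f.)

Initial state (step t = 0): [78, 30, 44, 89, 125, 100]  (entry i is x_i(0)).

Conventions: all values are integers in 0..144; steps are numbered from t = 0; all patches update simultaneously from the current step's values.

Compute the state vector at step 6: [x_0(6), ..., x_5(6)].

Simulating step by step:
t=0: [78, 30, 44, 89, 125, 100]
t=1: [44, 83, 88, 55, 35, 31]
t=2: [88, 49, 54, 98, 113, 107]
t=3: [55, 102, 104, 60, 35, 33]
t=4: [99, 60, 62, 104, 116, 113]
t=5: [63, 75, 48, 26, 37, 36]
t=6: [35, 43, 88, 106, 105, 80]

Answer: [35, 43, 88, 106, 105, 80]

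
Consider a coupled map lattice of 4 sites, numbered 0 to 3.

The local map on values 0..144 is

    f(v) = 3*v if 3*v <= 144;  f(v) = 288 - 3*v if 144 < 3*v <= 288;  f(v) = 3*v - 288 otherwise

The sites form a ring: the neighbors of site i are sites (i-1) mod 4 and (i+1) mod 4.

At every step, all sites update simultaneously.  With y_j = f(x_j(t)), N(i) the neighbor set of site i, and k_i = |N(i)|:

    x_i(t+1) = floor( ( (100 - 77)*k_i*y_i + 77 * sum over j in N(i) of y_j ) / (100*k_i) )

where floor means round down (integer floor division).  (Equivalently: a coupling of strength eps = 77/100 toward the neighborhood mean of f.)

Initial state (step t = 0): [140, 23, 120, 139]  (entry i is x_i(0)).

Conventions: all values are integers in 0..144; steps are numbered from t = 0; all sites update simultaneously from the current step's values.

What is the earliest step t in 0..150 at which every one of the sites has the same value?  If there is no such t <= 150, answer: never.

Answer: 7
Key observation: Synchronization is absorbing here: once all sites are equal they stay equal, and step 7 is the first all-equal step.

Derivation:
t=0: [140, 23, 120, 139]  (not all equal)
t=1: [106, 94, 92, 108]  (not all equal)
t=2: [23, 17, 18, 24]  (not all equal)
t=3: [63, 59, 59, 63]  (not all equal)
t=4: [103, 106, 106, 103]  (not all equal)
t=5: [24, 26, 26, 24]  (not all equal)
t=6: [74, 75, 75, 74]  (not all equal)
t=7: [64, 64, 64, 64]  (all equal)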